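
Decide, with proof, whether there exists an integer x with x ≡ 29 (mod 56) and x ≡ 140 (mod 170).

gcd(56, 170) = 2. If x ≡ 29 (mod 56) and x ≡ 140 (mod 170), then x ≡ 29 (mod 2) and x ≡ 140 (mod 2).
But 29 mod 2 = 1 while 140 mod 2 = 0, a contradiction.
Hence the system has no solution.

No such integer exists.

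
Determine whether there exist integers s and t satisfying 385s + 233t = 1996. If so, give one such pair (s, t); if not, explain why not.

Since gcd(385, 233) = 1, every integer is an integer combination of 385 and 233.
Dividing repeatedly: 385 = 1·233 + 152, 233 = 1·152 + 81, 152 = 1·81 + 71, 81 = 1·71 + 10, 71 = 7·10 + 1, 10 = 10·1 + 0.
Back-substituting, 1 = 71 − 7·10 = 71 − 7·(81 − 1·71) = −7·81 + 8·71 = −7·81 + 8·(152 − 1·81) = 8·152 − 15·81 = 8·152 − 15·(233 − 1·152) = −15·233 + 23·152 = −15·233 + 23·(385 − 1·233) = 23·385 − 38·233; that is, 385·23 + 233·(-38) = 1.
Multiplying through by 1996: s = 23·1996 = 45908, t = (-38)·1996 = -75848 is a solution.
The general solution is s = 45908 + 233k, t = -75848 − 385k; taking k = -197 gives the smaller pair s = 7, t = -3.
Check: 385·7 + 233·(-3) = 2695 − 699 = 1996. ✓

s = 7, t = -3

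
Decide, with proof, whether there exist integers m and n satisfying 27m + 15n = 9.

Every value of 27m + 15n is a multiple of gcd(27, 15) = 3; since 3 ∣ 9, solutions exist.
Dividing through by 3 reduces the equation to 9m + 5n = 3.
Run the Euclidean algorithm on 9 and 5: 9 = 1·5 + 4, 5 = 1·4 + 1, 4 = 4·1 + 0.
Unwinding: 1 = 5 − 1·4 = 5 − (9 − 1·5) = −9 + 2·5, i.e. 9·(-1) + 5·2 = 1.
Scaling by 3 gives the particular solution (m, n) = (-3, 6).
Shifting by a multiple of (5, −9) keeps it a solution: m = -3 + 1·5 = 2, n = 6 − 1·9 = -3.
Check: 27·2 + 15·(-3) = 54 − 45 = 9. ✓

m = 2, n = -3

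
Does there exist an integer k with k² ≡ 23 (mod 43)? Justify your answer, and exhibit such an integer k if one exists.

k = 18

Take k = 18. Then 18² = 324 = 7·43 + 23, so 18² ≡ 23 (mod 43).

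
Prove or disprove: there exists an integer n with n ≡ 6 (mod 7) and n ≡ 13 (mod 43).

The moduli 7 and 43 are coprime, so by the Chinese Remainder Theorem a unique solution modulo 301 exists.
Any solution of the first congruence is n = 6 + 7t; substituting into the second, 7t ≡ 13 − 6 ≡ 7 (mod 43).
Note 7·37 = 259 ≡ 1 (mod 43) (as 259 − 1 = 6·43), so 7⁻¹ ≡ 37.
Multiplying by 37: t ≡ 37·7 = 259 ≡ 1 (mod 43).
With t = 1: n = 6 + 7·1 = 13.
Check: 13 mod 7 = 6, 13 mod 43 = 13. ✓

n = 13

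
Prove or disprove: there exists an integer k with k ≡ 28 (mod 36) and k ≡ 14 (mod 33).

There is no such integer.

Both moduli are multiples of 3 = gcd(36, 33), so any solution would satisfy k ≡ 28 and k ≡ 14 modulo 3 simultaneously.
These are incompatible: 28 − 14 = 14 is not divisible by 3.
So no integer satisfies both congruences.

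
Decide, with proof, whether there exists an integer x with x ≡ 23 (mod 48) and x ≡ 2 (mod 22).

Both moduli are multiples of 2 = gcd(48, 22), so any solution would satisfy x ≡ 23 and x ≡ 2 modulo 2 simultaneously.
However 23 ≡ 1 and 2 ≡ 0 (mod 2), and 1 ≠ 0.
Hence the system has no solution.

No such integer exists.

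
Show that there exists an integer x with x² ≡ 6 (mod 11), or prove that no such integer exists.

No, no such integer exists.

Squares mod 11 repeat after x = 5 (as (−x)² = x²); for x = 0..5 they are 0, 1, 4, 9, 5, 3.
So the quadratic residues mod 11 are {0, 1, 3, 4, 5, 9}, and 6 is not among them.
Therefore x² ≡ 6 (mod 11) has no solution.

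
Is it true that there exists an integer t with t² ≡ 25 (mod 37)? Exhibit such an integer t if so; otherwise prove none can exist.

Take t = 5. Then 5² = 25, and since 0 ≤ 25 < 37 this is already reduced: 5² ≡ 25 (mod 37).

t = 5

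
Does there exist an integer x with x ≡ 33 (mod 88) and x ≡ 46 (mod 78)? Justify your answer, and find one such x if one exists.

No, no such integer exists.

gcd(88, 78) = 2. If x ≡ 33 (mod 88) and x ≡ 46 (mod 78), then x ≡ 33 (mod 2) and x ≡ 46 (mod 2).
But 33 mod 2 = 1 while 46 mod 2 = 0, a contradiction.
Therefore no such x exists.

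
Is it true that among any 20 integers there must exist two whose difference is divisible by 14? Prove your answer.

True.

Partition the integers by their residue mod 14; there are 14 classes.
Since 20 > 14, two of the 20 integers must share a residue class by the pigeonhole principle; call them a and b.
Their difference a − b is then a multiple of 14.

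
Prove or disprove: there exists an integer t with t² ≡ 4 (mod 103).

Take t = 2. Then 2² = 4, and since 0 ≤ 4 < 103 this is already reduced: 2² ≡ 4 (mod 103).

t = 2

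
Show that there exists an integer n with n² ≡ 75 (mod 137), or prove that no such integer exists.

No such integer exists.

Apply Euler's criterion with the prime 137: 75 is a quadratic residue iff 75^68 ≡ 1 (mod 137), and a non-residue iff it is ≡ −1.
Repeated squaring mod 137: 75^2 = 5625 ≡ 8; 75^4 ≡ 8² = 64 ≡ 64; 75^8 ≡ 64² = 4096 ≡ 123; 75^16 ≡ 123² = 15129 ≡ 59; 75^32 ≡ 59² = 3481 ≡ 56; 75^64 ≡ 56² = 3136 ≡ 122.
Since 68 = 64 + 4, 75^68 ≡ 122 · 64; multiplying out mod 137: 122·64 = 7808 ≡ 136. Thus 75^68 ≡ 136 ≡ −1 (mod 137).
By Euler's criterion 75 is a quadratic non-residue mod 137: no n satisfies n² ≡ 75 (mod 137).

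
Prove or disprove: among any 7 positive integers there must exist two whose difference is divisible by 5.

Partition the integers by their residue mod 5; there are 5 classes.
Placing 7 integers into 5 classes, some class receives at least two — say a and b.
Equal remainders mean a − b ≡ 0 (mod 5), so 5 divides their difference.

Yes, this is always true.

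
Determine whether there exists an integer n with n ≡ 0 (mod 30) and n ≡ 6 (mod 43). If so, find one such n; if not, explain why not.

gcd(30, 43) = 1, so the Chinese Remainder Theorem guarantees exactly one residue class mod 1290 satisfying both.
Any solution of the first congruence is n = 0 + 30t; substituting into the second, 30t ≡ 6 − 0 ≡ 6 (mod 43).
Note 30·33 = 990 ≡ 1 (mod 43) (as 990 − 1 = 23·43), so 30⁻¹ ≡ 33.
Therefore t ≡ 33·6 = 198 ≡ 26 (mod 43).
With t = 26: n = 0 + 30·26 = 780.
Verify: 780 = 26·30 + 0 and 780 = 18·43 + 6. ✓

n = 780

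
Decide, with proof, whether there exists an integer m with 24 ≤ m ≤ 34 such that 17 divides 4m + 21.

m = 33 works, since 4·33 + 21 = 153 = 9·17.

m = 33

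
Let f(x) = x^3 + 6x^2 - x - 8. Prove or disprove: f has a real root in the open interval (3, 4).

f has no root in that interval.

The endpoint values f(3) = 70 and f(4) = 148 are both positive. Claim: f(x) > 0 for every x in (3, 4).
Shift to the endpoint 3: with x = 3 + u (0 < u < 1), one computes f(3 + u) = u^3 + 15u^2 + 62u + 70.
All 4 nonzero coefficients of this polynomial in u are positive; hence for u > 0 the value is a sum of positive terms (the constant 70 among them).
Therefore f(x) > 0 throughout (3, 4), and f has no zero there.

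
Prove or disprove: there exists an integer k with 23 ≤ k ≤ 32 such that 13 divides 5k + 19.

k = 30

For k = 23, 24, …, 29 the values 134, 139, 144, 149, 154, 159, 164 are not multiples of 13. k = 30 works, since 5·30 + 19 = 169 = 13·13.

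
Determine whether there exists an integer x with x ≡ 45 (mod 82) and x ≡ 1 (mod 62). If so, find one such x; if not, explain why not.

Here gcd(82, 62) = 2, and both 45 and 1 leave remainder 1 mod 2, so the system is consistent.
List candidates x ≡ 45 (mod 82): 45, 127, 209, 291, 373. Modulo 62 these are 45, 3, 23, 43, 1; 373 gives 1 as required.
Indeed 373 ≡ 45 (mod 82) and 373 ≡ 1 (mod 62).

x = 373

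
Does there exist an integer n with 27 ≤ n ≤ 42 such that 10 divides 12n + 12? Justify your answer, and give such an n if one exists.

n = 29

Scanning upward from n = 27 gives 336, 348, none divisible by 10. At n = 29 we get 12·29 + 12 = 360, and 360 = 10·36.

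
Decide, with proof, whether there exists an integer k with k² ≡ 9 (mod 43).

k = 40 works: 40² = 1600, and 1600 − 9 = 1591 = 37·43.

k = 40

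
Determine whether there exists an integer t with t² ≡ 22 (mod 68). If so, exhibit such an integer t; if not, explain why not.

Reduce modulo 4, which divides 68: we would need t² ≡ 2 (mod 4).
Since (4 − t)² ≡ t² (mod 4), it suffices to square t = 0, 1, …, 2: the residues are 0, 1, 0.
So the quadratic residues mod 4 are {0, 1}, and 2 is not among them.
Therefore t² ≡ 22 (mod 68) has no solution.

No, no such integer exists.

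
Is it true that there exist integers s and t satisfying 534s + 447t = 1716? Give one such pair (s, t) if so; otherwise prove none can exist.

gcd(534, 447) = 3, and 3 divides 1716, so integer solutions exist.
Dividing through by 3 reduces the equation to 178s + 149t = 572.
Dividing repeatedly: 178 = 1·149 + 29, 149 = 5·29 + 4, 29 = 7·4 + 1, 4 = 4·1 + 0.
Back-substituting, 1 = 29 − 7·4 = 29 − 7·(149 − 5·29) = −7·149 + 36·29 = −7·149 + 36·(178 − 1·149) = 36·178 − 43·149; that is, 178·36 + 149·(-43) = 1.
Times 572: 178·20592 + 149·(-24596) = 572, so (20592, -24596) solves it.
Subtracting 138·149 from s and adding 138·178 to t gives the tidier solution (30, -32).
Check: 534·30 + 447·(-32) = 16020 − 14304 = 1716. ✓

s = 30, t = -32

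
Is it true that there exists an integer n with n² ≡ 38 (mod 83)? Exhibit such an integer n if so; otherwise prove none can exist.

n = 11

n = 11 works: 11² = 121, and 121 − 38 = 83 = 1·83.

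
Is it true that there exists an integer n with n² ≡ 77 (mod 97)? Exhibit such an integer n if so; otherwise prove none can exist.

Apply Euler's criterion with the prime 97: 77 is a quadratic residue iff 77^48 ≡ 1 (mod 97), and a non-residue iff it is ≡ −1.
Squaring successively (mod 97): 77^2 = 5929 ≡ 12; 77^4 ≡ 12² = 144 ≡ 47; 77^8 ≡ 47² = 2209 ≡ 75; 77^16 ≡ 75² = 5625 ≡ 96; 77^32 ≡ 96² = 9216 ≡ 1.
Since 48 = 32 + 16, 77^48 ≡ 1 · 96; multiplying out mod 97: 1·96 = 96 ≡ 96. Thus 77^48 ≡ 96 ≡ −1 (mod 97).
The value −1 means 77 is a non-residue modulo 97, so n² ≡ 77 (mod 97) is impossible.

No, no such integer exists.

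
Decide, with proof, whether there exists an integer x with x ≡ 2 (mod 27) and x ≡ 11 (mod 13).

gcd(27, 13) = 1, so the Chinese Remainder Theorem guarantees exactly one residue class mod 351 satisfying both.
Write x = 2 + 27t and require 2 + 27t ≡ 11 (mod 13), i.e. 27t ≡ 9 (mod 13).
27 ≡ 1 (mod 13), so this reads 1t ≡ 9 (mod 13). So t ≡ 9 (mod 13).
With t = 9: x = 2 + 27·9 = 245.
Indeed 245 ≡ 2 (mod 27) and 245 ≡ 11 (mod 13).

x = 245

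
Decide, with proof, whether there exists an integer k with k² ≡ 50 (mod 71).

k = 60

Take k = 60. Then 60² = 3600 = 50·71 + 50, so 60² ≡ 50 (mod 71).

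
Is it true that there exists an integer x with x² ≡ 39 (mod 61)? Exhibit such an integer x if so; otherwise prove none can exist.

Take x = 10. Then 10² = 100 = 1·61 + 39, so 10² ≡ 39 (mod 61).

x = 10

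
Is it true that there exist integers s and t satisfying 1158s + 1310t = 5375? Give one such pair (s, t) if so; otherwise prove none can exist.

No such integers exist.

gcd(1158, 1310) = 2, so every integer of the form 1158s + 1310t is a multiple of 2.
But 5375 is not a multiple of 2 (it leaves remainder 1).
Therefore 1158s + 1310t = 5375 has no solution in integers.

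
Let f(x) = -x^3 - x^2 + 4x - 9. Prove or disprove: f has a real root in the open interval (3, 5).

The endpoint values f(3) = -33 and f(5) = -139 are both negative. Claim: f(x) < 0 for every x in (3, 5).
Substitute x = 3 + u, where 0 < u < 2 on the interval. Expanding, f(3 + u) = -u^3 - 10u^2 - 29u - 33.
The nonzero coefficients here are all negative, so for u > 0 every term is negative (or zero), and the constant term -33 is strictly negative.
Therefore f(x) < 0 throughout (3, 5), and f has no zero there.

No such root exists.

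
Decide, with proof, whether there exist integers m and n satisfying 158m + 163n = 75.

Since gcd(158, 163) = 1, every integer is an integer combination of 158 and 163.
Euclidean algorithm: 163 = 1·158 + 5, 158 = 31·5 + 3, 5 = 1·3 + 2, 3 = 1·2 + 1, 2 = 2·1 + 0.
Unwinding: 1 = 3 − 1·2 = 3 − (5 − 1·3) = −5 + 2·3 = −5 + 2·(158 − 31·5) = 2·158 − 63·5 = 2·158 − 63·(163 − 1·158) = −63·163 + 65·158, i.e. 158·65 + 163·(-63) = 1.
Multiplying through by 75: m = 65·75 = 4875, n = (-63)·75 = -4725 is a solution.
Shifting by a multiple of (163, −158) keeps it a solution: m = 4875 − 29·163 = 148, n = -4725 + 29·158 = -143.
Check: 158·148 + 163·(-143) = 23384 − 23309 = 75. ✓

m = 148, n = -143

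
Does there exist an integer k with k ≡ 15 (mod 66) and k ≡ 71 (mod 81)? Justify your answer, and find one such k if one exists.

No such integer exists.

Both moduli are multiples of 3 = gcd(66, 81), so any solution would satisfy k ≡ 15 and k ≡ 71 modulo 3 simultaneously.
However 15 ≡ 0 and 71 ≡ 2 (mod 3), and 0 ≠ 2.
Hence the system has no solution.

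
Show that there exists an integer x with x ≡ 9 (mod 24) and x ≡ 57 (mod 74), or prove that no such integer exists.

x = 57

gcd(24, 74) = 2. A simultaneous solution exists iff 9 ≡ 57 (mod 2); here 9 mod 2 = 1 = 57 mod 2, so it does.
List candidates x ≡ 9 (mod 24): 9, 33, 57. Modulo 74 these are 9, 33, 57; 57 gives 57 as required.
Indeed 57 ≡ 9 (mod 24) and 57 ≡ 57 (mod 74).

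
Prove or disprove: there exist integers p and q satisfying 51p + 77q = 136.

p = 54, q = -34

51 and 77 are coprime, so 51p + 77q ranges over all of ℤ.
Dividing repeatedly: 77 = 1·51 + 26, 51 = 1·26 + 25, 26 = 1·25 + 1, 25 = 25·1 + 0.
Working back up the chain: 1 = 26 − 1·25 = 26 − (51 − 1·26) = −51 + 2·26 = −51 + 2·(77 − 1·51) = 2·77 − 3·51. So 51·(-3) + 77·2 = 1.
Scaling by 136 gives the particular solution (p, q) = (-408, 272).
The general solution is p = -408 + 77k, q = 272 − 51k; taking k = 6 gives the smaller pair p = 54, q = -34.
Indeed 51·54 + 77·(-34) = 2754 − 2618 = 136.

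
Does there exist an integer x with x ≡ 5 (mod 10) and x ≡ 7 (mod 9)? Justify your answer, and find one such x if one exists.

x = 25

gcd(10, 9) = 1, so the Chinese Remainder Theorem guarantees exactly one residue class mod 90 satisfying both.
Write x = 5 + 10t and require 5 + 10t ≡ 7 (mod 9), i.e. 10t ≡ 2 (mod 9).
10 ≡ 1 (mod 9), so this reads 1t ≡ 2 (mod 9). So t ≡ 2 (mod 9).
With t = 2: x = 5 + 10·2 = 25.
Indeed 25 ≡ 5 (mod 10) and 25 ≡ 7 (mod 9).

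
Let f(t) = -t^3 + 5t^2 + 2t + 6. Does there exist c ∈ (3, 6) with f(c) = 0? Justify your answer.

f(3) = 30 and f(6) = -18, which have opposite signs.
f is continuous everywhere (it is a polynomial), in particular on [3, 6].
So by the Intermediate Value Theorem there is a c strictly between 3 and 6 with f(c) = 0.

Yes, f has a root in the interval.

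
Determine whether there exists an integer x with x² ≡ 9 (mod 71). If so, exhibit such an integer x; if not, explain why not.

x = 68 works: 68² = 4624, and 4624 − 9 = 4615 = 65·71.

x = 68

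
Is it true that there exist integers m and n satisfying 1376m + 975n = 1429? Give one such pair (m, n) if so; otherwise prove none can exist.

m = 254, n = -357

Since gcd(1376, 975) = 1, every integer is an integer combination of 1376 and 975.
Euclidean algorithm: 1376 = 1·975 + 401, 975 = 2·401 + 173, 401 = 2·173 + 55, 173 = 3·55 + 8, 55 = 6·8 + 7, 8 = 1·7 + 1, 7 = 7·1 + 0.
Back-substituting, 1 = 8 − 1·7 = 8 − (55 − 6·8) = −55 + 7·8 = −55 + 7·(173 − 3·55) = 7·173 − 22·55 = 7·173 − 22·(401 − 2·173) = −22·401 + 51·173 = −22·401 + 51·(975 − 2·401) = 51·975 − 124·401 = 51·975 − 124·(1376 − 1·975) = −124·1376 + 175·975; that is, 1376·(-124) + 975·175 = 1.
Multiplying through by 1429: m = (-124)·1429 = -177196, n = 175·1429 = 250075 is a solution.
Shifting by a multiple of (975, −1376) keeps it a solution: m = -177196 + 182·975 = 254, n = 250075 − 182·1376 = -357.
Check: 1376·254 + 975·(-357) = 349504 − 348075 = 1429. ✓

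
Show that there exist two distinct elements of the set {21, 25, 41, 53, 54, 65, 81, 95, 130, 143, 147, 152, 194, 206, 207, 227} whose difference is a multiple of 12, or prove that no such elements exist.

21 mod 12 = 9 and 81 mod 12 = 9, so 81 − 21 = 60 = 5·12.

The pair (21, 81) works.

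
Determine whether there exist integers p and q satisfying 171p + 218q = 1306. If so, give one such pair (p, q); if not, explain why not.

p = 116, q = -85

Since gcd(171, 218) = 1, every integer is an integer combination of 171 and 218.
Euclidean algorithm: 218 = 1·171 + 47, 171 = 3·47 + 30, 47 = 1·30 + 17, 30 = 1·17 + 13, 17 = 1·13 + 4, 13 = 3·4 + 1, 4 = 4·1 + 0.
Working back up the chain: 1 = 13 − 3·4 = 13 − 3·(17 − 1·13) = −3·17 + 4·13 = −3·17 + 4·(30 − 1·17) = 4·30 − 7·17 = 4·30 − 7·(47 − 1·30) = −7·47 + 11·30 = −7·47 + 11·(171 − 3·47) = 11·171 − 40·47 = 11·171 − 40·(218 − 1·171) = −40·218 + 51·171. So 171·51 + 218·(-40) = 1.
Multiplying through by 1306: p = 51·1306 = 66606, q = (-40)·1306 = -52240 is a solution.
The general solution is p = 66606 + 218k, q = -52240 − 171k; taking k = -305 gives the smaller pair p = 116, q = -85.
Check: 171·116 + 218·(-85) = 19836 − 18530 = 1306. ✓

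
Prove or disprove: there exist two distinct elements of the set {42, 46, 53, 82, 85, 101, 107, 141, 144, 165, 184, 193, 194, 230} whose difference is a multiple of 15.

There is no such pair.

Two integers differ by a multiple of 15 exactly when they have the same residue mod 15. The residues are 42↦12, 46↦1, 53↦8, 82↦7, 85↦10, 101↦11, 107↦2, 141↦6, 144↦9, 165↦0, 184↦4, 193↦13, 194↦14, 230↦5.
These 14 residues are pairwise different, hence no difference of two elements is divisible by 15.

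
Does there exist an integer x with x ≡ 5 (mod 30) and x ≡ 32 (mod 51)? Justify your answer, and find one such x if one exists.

Here gcd(30, 51) = 3, and both 5 and 32 leave remainder 2 mod 3, so the system is consistent.
List candidates x ≡ 5 (mod 30): 5, 35, 65, 95, 125, 155, 185. Modulo 51 these are 5, 35, 14, 44, 23, 2, 32; 185 gives 32 as required.
Indeed 185 ≡ 5 (mod 30) and 185 ≡ 32 (mod 51).

x = 185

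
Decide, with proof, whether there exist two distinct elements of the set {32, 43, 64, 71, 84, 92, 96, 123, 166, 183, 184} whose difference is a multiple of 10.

Yes: 32 and 92.

Both 32 and 92 leave remainder 2 on division by 10; their difference 60 = 6·10 is a multiple of 10.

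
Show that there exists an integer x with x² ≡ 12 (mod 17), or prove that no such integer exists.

There is no such integer.

Computing x² mod 17 for x = 0, 1, …, 8 (enough, by the symmetry x ↦ 17 − x) gives 0, 1, 4, 9, 16, 8, 2, 15, 13.
So the quadratic residues mod 17 are {0, 1, 2, 4, 8, 9, 13, 15, 16}, and 12 is not among them.
Hence no integer x has x² ≡ 12 (mod 17).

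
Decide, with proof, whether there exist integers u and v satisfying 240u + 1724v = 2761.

No, no such integers exist.

Both 240 and 1724 are divisible by gcd(240, 1724) = 4, hence so is any combination 240u + 1724v.
But 2761 is not a multiple of 4 (it leaves remainder 1).
Therefore 240u + 1724v = 2761 has no solution in integers.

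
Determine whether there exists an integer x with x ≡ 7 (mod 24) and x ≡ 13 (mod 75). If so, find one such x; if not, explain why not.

x = 463

The moduli are not coprime: gcd(24, 75) = 3. Compatibility requires 3 ∣ (13 − 7) = 6, which holds, so solutions exist.
Put x = 7 + 24t, so we need 24t ≡ 6 (mod 75), equivalently (divide by 3) 8t ≡ 2 (mod 25).
To invert 8 modulo 25: 25 = 3·8 + 1, 8 = 8·1 + 0, and unwinding, 1 = 25 − 3·8. Thus 8⁻¹ ≡ -3 ≡ 22 (mod 25).
Multiplying by 22: t ≡ 22·2 = 44 ≡ 19 (mod 25).
Then x = 7 + 24·19 = 463.
Verify: 463 = 19·24 + 7 and 463 = 6·75 + 13. ✓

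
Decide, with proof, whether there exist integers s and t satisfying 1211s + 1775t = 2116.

s = 1381, t = -941

Since gcd(1211, 1775) = 1, every integer is an integer combination of 1211 and 1775.
Run the Euclidean algorithm on 1775 and 1211: 1775 = 1·1211 + 564, 1211 = 2·564 + 83, 564 = 6·83 + 66, 83 = 1·66 + 17, 66 = 3·17 + 15, 17 = 1·15 + 2, 15 = 7·2 + 1, 2 = 2·1 + 0.
Back-substituting, 1 = 15 − 7·2 = 15 − 7·(17 − 1·15) = −7·17 + 8·15 = −7·17 + 8·(66 − 3·17) = 8·66 − 31·17 = 8·66 − 31·(83 − 1·66) = −31·83 + 39·66 = −31·83 + 39·(564 − 6·83) = 39·564 − 265·83 = 39·564 − 265·(1211 − 2·564) = −265·1211 + 569·564 = −265·1211 + 569·(1775 − 1·1211) = 569·1775 − 834·1211; that is, 1211·(-834) + 1775·569 = 1.
Scaling by 2116 gives the particular solution (s, t) = (-1764744, 1204004).
The general solution is s = -1764744 + 1775k, t = 1204004 − 1211k; taking k = 995 gives the smaller pair s = 1381, t = -941.
Indeed 1211·1381 + 1775·(-941) = 1672391 − 1670275 = 2116.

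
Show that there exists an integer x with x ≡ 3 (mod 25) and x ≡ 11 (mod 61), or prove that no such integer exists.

x = 1353

gcd(25, 61) = 1, so the Chinese Remainder Theorem guarantees exactly one residue class mod 1525 satisfying both.
Write x = 3 + 25t and require 3 + 25t ≡ 11 (mod 61), i.e. 25t ≡ 8 (mod 61).
Invert 25 mod 61 by the Euclidean algorithm: 61 = 2·25 + 11, 25 = 2·11 + 3, 11 = 3·3 + 2, 3 = 1·2 + 1, 2 = 2·1 + 0; back-substituting, 1 = 3 − 1·2 = 3 − (11 − 3·3) = −11 + 4·3 = −11 + 4·(25 − 2·11) = 4·25 − 9·11 = 4·25 − 9·(61 − 2·25) = −9·61 + 22·25. Hence 25·22 ≡ 1, so 25⁻¹ ≡ 22 (mod 61).
Multiplying by 22: t ≡ 22·8 = 176 ≡ 54 (mod 61).
Taking t = 54 gives x = 3 + 25·54 = 1353.
Check: 1353 mod 25 = 3, 1353 mod 61 = 11. ✓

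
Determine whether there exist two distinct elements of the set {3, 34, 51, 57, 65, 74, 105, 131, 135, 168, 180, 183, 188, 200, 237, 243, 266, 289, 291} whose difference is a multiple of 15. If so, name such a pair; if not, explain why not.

3 mod 15 = 3 and 168 mod 15 = 3, so 168 − 3 = 165 = 11·15.

3 and 168 are such a pair.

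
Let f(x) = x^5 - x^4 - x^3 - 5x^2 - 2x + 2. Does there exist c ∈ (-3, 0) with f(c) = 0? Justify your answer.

f(-3) = -334 and f(0) = 2, which have opposite signs.
f is continuous everywhere (it is a polynomial), in particular on [-3, 0].
The Intermediate Value Theorem then guarantees some c ∈ (-3, 0) with f(c) = 0.

Yes, f has a root in the interval.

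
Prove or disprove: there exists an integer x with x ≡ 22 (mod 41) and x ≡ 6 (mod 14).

x = 104

The moduli 41 and 14 are coprime, so by the Chinese Remainder Theorem a unique solution modulo 574 exists.
Write x = 22 + 41t and require 22 + 41t ≡ 6 (mod 14), i.e. 41t ≡ 12 (mod 14).
41 ≡ 13 (mod 14), so this reads 13t ≡ 12 (mod 14). To invert 13 modulo 14: 14 = 1·13 + 1, 13 = 13·1 + 0, and unwinding, 1 = 14 − 1·13. Thus 13⁻¹ ≡ -1 ≡ 13 (mod 14).
Therefore t ≡ 13·12 = 156 ≡ 2 (mod 14).
Taking t = 2 gives x = 22 + 41·2 = 104.
Verify: 104 = 2·41 + 22 and 104 = 7·14 + 6. ✓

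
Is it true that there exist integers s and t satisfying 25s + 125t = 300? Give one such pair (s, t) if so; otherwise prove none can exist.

s = 2, t = 2

Every value of 25s + 125t is a multiple of gcd(25, 125) = 25; since 25 ∣ 300, solutions exist.
Dividing through by 25 reduces the equation to 1s + 5t = 12.
With a unit coefficient on s, (s, t) = (12, 0) is an immediate solution.
Shifting by a multiple of (5, −1) keeps it a solution: s = 12 − 2·5 = 2, t = 0 + 2·1 = 2.
Indeed 25·2 + 125·2 = 50 + 250 = 300.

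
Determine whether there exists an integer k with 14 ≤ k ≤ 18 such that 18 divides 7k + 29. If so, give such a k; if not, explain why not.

There is no such integer k in that range.

At k = 14, 7·14 + 29 = 127 ≡ 1 (mod 18), and each step in k adds 7, giving residues 1, 8, 15, 4, 11 for k = 14, 15, …, 18.
None is 0, so 18 never divides 7k + 29 on this range.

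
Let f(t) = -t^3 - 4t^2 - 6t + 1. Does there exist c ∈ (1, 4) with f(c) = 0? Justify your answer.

f(1) = -10 and f(4) = -151, both negative.
f'(t) = -3t^2 - 8t - 6 has discriminant (-8)² − 4·(-3)·(-6) = -8 < 0, so f' has no real roots and is negative for every real t.
So f is strictly decreasing; between 1 and 4 its values lie between f(1) = -10 and f(4) = -151, all negative. Therefore f has no root in (1, 4).

f has no root in that interval.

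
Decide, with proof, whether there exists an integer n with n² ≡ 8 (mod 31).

Take n = 16. Then 16² = 256 = 8·31 + 8, so 16² ≡ 8 (mod 31).

n = 16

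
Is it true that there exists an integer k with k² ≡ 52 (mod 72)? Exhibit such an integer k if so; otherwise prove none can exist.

k = 22

k = 22 works: 22² = 484, and 484 − 52 = 432 = 6·72.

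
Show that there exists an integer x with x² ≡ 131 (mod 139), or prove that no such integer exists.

x = 39 works: 39² = 1521, and 1521 − 131 = 1390 = 10·139.

x = 39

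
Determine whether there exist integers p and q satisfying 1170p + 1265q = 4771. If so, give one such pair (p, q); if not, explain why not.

gcd(1170, 1265) = 5, so every integer of the form 1170p + 1265q is a multiple of 5.
But 4771 is not a multiple of 5 (it leaves remainder 1).
Therefore 1170p + 1265q = 4771 has no solution in integers.

No such integers exist.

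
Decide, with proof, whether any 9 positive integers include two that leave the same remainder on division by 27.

No; for instance {66, 67, 68, 69, 70, 71, 72, 73, 74} is a counterexample.

Take the 9 consecutive integers 66, 67, …, 74: their residues mod 27 are all distinct because 9 ≤ 27.
So no two of them leave the same remainder on division by 27; the claim fails for this set.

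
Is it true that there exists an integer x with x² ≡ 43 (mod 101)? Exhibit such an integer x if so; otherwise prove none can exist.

x = 12 works: 12² = 144, and 144 − 43 = 101 = 1·101.

x = 12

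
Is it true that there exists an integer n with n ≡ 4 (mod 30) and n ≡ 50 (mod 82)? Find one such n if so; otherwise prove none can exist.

n = 214

gcd(30, 82) = 2. A simultaneous solution exists iff 4 ≡ 50 (mod 2); here 4 mod 2 = 0 = 50 mod 2, so it does.
Step through n = 4, 4 + 30, 4 + 2·30, …: the values 4, 34, 64, 94, 124, 154, 184, 214 reduce mod 82 to 4, 34, 64, 12, 42, 72, 20, 50. The value 214 hits 50.
Check: 214 mod 30 = 4, 214 mod 82 = 50. ✓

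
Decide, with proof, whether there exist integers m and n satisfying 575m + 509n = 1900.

m = 291, n = -325

Since gcd(575, 509) = 1, every integer is an integer combination of 575 and 509.
Euclidean algorithm: 575 = 1·509 + 66, 509 = 7·66 + 47, 66 = 1·47 + 19, 47 = 2·19 + 9, 19 = 2·9 + 1, 9 = 9·1 + 0.
Unwinding: 1 = 19 − 2·9 = 19 − 2·(47 − 2·19) = −2·47 + 5·19 = −2·47 + 5·(66 − 1·47) = 5·66 − 7·47 = 5·66 − 7·(509 − 7·66) = −7·509 + 54·66 = −7·509 + 54·(575 − 1·509) = 54·575 − 61·509, i.e. 575·54 + 509·(-61) = 1.
Multiplying through by 1900: m = 54·1900 = 102600, n = (-61)·1900 = -115900 is a solution.
Subtracting 201·509 from m and adding 201·575 to n gives the tidier solution (291, -325).
Indeed 575·291 + 509·(-325) = 167325 − 165425 = 1900.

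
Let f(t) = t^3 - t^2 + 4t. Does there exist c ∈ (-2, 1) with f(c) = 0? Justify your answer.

f(-2) = -20 and f(1) = 4, which have opposite signs.
f is continuous everywhere (it is a polynomial), in particular on [-2, 1].
By the Intermediate Value Theorem f must vanish at some point of (-2, 1).

Yes, f has a root in the interval.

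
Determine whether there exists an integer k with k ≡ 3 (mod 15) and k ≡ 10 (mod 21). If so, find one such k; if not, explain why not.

There is no such integer.

Both moduli are multiples of 3 = gcd(15, 21), so any solution would satisfy k ≡ 3 and k ≡ 10 modulo 3 simultaneously.
But 3 mod 3 = 0 while 10 mod 3 = 1, a contradiction.
So no integer satisfies both congruences.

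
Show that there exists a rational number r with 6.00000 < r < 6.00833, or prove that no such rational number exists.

r = 727/121

Scale by 121: the interval becomes (726.00000, 727.00793), which contains the integer 727.
So r = 727/121 works: it is a ratio of integers, and dividing 121·6.00000 < 727 < 121·6.00833 through by 121 gives 6.00000 < 727/121 < 6.00833.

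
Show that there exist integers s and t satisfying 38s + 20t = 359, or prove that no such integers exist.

gcd(38, 20) = 2, so every integer of the form 38s + 20t is a multiple of 2.
However 359 leaves remainder 1 on division by 2.
Therefore 38s + 20t = 359 has no solution in integers.

No such integers exist.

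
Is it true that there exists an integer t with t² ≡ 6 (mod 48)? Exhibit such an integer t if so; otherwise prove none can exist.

No such integer exists.

Work modulo the divisor 4 of 48. If t² ≡ 6 (mod 48) then t² ≡ 2 (mod 4).
Since (4 − t)² ≡ t² (mod 4), it suffices to square t = 0, 1, …, 2: the residues are 0, 1, 0.
The set of squares mod 4 is therefore {0, 1}, which does not contain 2.
Therefore t² ≡ 6 (mod 48) has no solution.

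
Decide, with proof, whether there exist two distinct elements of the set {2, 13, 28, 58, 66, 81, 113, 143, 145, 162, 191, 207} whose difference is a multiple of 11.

2 mod 11 = 2 and 13 mod 11 = 2, so 13 − 2 = 11 = 1·11.

2 and 13 are such a pair.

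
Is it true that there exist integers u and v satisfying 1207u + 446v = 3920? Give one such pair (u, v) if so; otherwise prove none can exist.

1207 and 446 are coprime, so 1207u + 446v ranges over all of ℤ.
Run the Euclidean algorithm on 1207 and 446: 1207 = 2·446 + 315, 446 = 1·315 + 131, 315 = 2·131 + 53, 131 = 2·53 + 25, 53 = 2·25 + 3, 25 = 8·3 + 1, 3 = 3·1 + 0.
Working back up the chain: 1 = 25 − 8·3 = 25 − 8·(53 − 2·25) = −8·53 + 17·25 = −8·53 + 17·(131 − 2·53) = 17·131 − 42·53 = 17·131 − 42·(315 − 2·131) = −42·315 + 101·131 = −42·315 + 101·(446 − 1·315) = 101·446 − 143·315 = 101·446 − 143·(1207 − 2·446) = −143·1207 + 387·446. So 1207·(-143) + 446·387 = 1.
Scaling by 3920 gives the particular solution (u, v) = (-560560, 1517040).
Adding 1257·446 to u and subtracting 1257·1207 from v gives the tidier solution (62, -159).
Indeed 1207·62 + 446·(-159) = 74834 − 70914 = 3920.

u = 62, v = -159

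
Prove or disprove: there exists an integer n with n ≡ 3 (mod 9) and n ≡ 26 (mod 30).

Reduce both congruences modulo 3, which divides 9 and 30: they say n ≡ 3 (mod 3) and n ≡ 26 (mod 3).
However 3 ≡ 0 and 26 ≡ 2 (mod 3), and 0 ≠ 2.
Therefore no such n exists.

No, no such integer exists.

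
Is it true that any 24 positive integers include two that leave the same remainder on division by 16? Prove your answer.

Each integer lies in one of the 16 residue classes modulo 16.
With 24 integers and only 16 classes, the pigeonhole principle forces two of them, say a and b, into the same class.
So a and b have equal remainders mod 16, which is exactly what was to be shown.

Yes.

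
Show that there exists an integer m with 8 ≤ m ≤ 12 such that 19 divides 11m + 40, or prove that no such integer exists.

At m = 8, 11·8 + 40 = 128 ≡ 14 (mod 19), and each step in m adds 11, giving residues 14, 6, 17, 9, 1 for m = 8, 9, …, 12.
The residue 0 does not occur, so no m in [8, 12] makes 11m + 40 a multiple of 19.

No such integer m in that range exists.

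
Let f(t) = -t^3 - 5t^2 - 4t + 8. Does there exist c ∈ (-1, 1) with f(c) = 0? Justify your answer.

Yes, such a c exists.

f(-1) = 8 and f(1) = -2, which have opposite signs.
Since f is a polynomial it is continuous on [-1, 1].
By the Intermediate Value Theorem, f takes the value 0 somewhere in the open interval.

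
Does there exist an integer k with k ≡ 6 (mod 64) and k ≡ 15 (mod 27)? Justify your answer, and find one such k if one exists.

The moduli 64 and 27 are coprime, so by the Chinese Remainder Theorem a unique solution modulo 1728 exists.
Any solution of the first congruence is k = 6 + 64t; substituting into the second, 64t ≡ 15 − 6 ≡ 9 (mod 27).
64 ≡ 10 (mod 27), so this reads 10t ≡ 9 (mod 27). Note 10·19 = 190 ≡ 1 (mod 27) (as 190 − 1 = 7·27), so 10⁻¹ ≡ 19.
Multiplying by 19: t ≡ 19·9 = 171 ≡ 9 (mod 27).
Taking t = 9 gives k = 6 + 64·9 = 582.
Indeed 582 ≡ 6 (mod 64) and 582 ≡ 15 (mod 27).

k = 582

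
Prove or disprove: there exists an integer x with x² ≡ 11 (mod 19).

x = 7

x = 7 works: 7² = 49, and 49 − 11 = 38 = 2·19.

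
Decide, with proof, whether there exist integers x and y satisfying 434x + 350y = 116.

There are no such integers.

Both 434 and 350 are divisible by gcd(434, 350) = 14, hence so is any combination 434x + 350y.
However 116 leaves remainder 4 on division by 14.
Therefore 434x + 350y = 116 has no solution in integers.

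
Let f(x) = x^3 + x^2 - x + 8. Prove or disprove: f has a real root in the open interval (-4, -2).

Such a root exists.

f(-4) = -36 and f(-2) = 6, which have opposite signs.
f is continuous everywhere (it is a polynomial), in particular on [-4, -2].
By the Intermediate Value Theorem, f takes the value 0 somewhere in the open interval.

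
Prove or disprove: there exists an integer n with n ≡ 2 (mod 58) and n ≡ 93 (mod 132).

Reduce both congruences modulo 2, which divides 58 and 132: they say n ≡ 2 (mod 2) and n ≡ 93 (mod 2).
But 2 mod 2 = 0 while 93 mod 2 = 1, a contradiction.
So no integer satisfies both congruences.

There is no such integer.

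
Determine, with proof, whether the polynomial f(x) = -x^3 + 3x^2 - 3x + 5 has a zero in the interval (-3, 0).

No.

f(-3) = 68 and f(0) = 5, both positive, so a sign-change argument is unavailable; we show f keeps this sign on the whole interval.
Shift to the endpoint 0: with x = −u (0 < u < 3), one computes f(−u) = u^3 + 3u^2 + 3u + 5.
The nonzero coefficients here are all positive, so for u > 0 every term is positive (or zero), and the constant term 5 is strictly positive.
So f is strictly positive on (-3, 0); no root exists in the interval.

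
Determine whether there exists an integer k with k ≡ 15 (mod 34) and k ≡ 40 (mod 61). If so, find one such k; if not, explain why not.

gcd(34, 61) = 1, so the Chinese Remainder Theorem guarantees exactly one residue class mod 2074 satisfying both.
Write k = 15 + 34t and require 15 + 34t ≡ 40 (mod 61), i.e. 34t ≡ 25 (mod 61).
Invert 34 mod 61 by the Euclidean algorithm: 61 = 1·34 + 27, 34 = 1·27 + 7, 27 = 3·7 + 6, 7 = 1·6 + 1, 6 = 6·1 + 0; back-substituting, 1 = 7 − 1·6 = 7 − (27 − 3·7) = −27 + 4·7 = −27 + 4·(34 − 1·27) = 4·34 − 5·27 = 4·34 − 5·(61 − 1·34) = −5·61 + 9·34. Hence 34·9 ≡ 1, so 34⁻¹ ≡ 9 (mod 61).
Therefore t ≡ 9·25 = 225 ≡ 42 (mod 61).
With t = 42: k = 15 + 34·42 = 1443.
Verify: 1443 = 42·34 + 15 and 1443 = 23·61 + 40. ✓

k = 1443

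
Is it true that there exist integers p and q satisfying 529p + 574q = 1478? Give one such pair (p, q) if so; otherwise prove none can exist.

529 and 574 are coprime, so 529p + 574q ranges over all of ℤ.
Dividing repeatedly: 574 = 1·529 + 45, 529 = 11·45 + 34, 45 = 1·34 + 11, 34 = 3·11 + 1, 11 = 11·1 + 0.
Unwinding: 1 = 34 − 3·11 = 34 − 3·(45 − 1·34) = −3·45 + 4·34 = −3·45 + 4·(529 − 11·45) = 4·529 − 47·45 = 4·529 − 47·(574 − 1·529) = −47·574 + 51·529, i.e. 529·51 + 574·(-47) = 1.
Scaling by 1478 gives the particular solution (p, q) = (75378, -69466).
The general solution is p = 75378 + 574k, q = -69466 − 529k; taking k = -131 gives the smaller pair p = 184, q = -167.
Indeed 529·184 + 574·(-167) = 97336 − 95858 = 1478.

p = 184, q = -167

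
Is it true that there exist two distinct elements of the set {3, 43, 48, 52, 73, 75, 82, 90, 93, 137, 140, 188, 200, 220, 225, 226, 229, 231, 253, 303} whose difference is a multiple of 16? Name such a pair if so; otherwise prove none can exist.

Reduce each element mod 16: 3↦3, 43↦11, 48↦0, 52↦4, 73↦9, 75↦11, 82↦2, 90↦10, 93↦13, 137↦9, 140↦12, 188↦12, 200↦8, 220↦12, 225↦1, 226↦2, 229↦5, 231↦7, 253↦13, 303↦15. The residue 11 repeats (at 43 and 75), and 75 − 43 = 32 = 2·16.

Yes: 43 and 75.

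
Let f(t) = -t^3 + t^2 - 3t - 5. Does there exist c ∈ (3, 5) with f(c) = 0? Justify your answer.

f has no root in that interval.

f(3) = -32 and f(5) = -120, both negative.
f'(t) = -3t^2 + 2t - 3 has discriminant 2² − 4·(-3)·(-3) = -32 < 0, so f' has no real roots and is negative for every real t.
So f is strictly decreasing; between 3 and 5 its values lie between f(3) = -32 and f(5) = -120, all negative. Therefore f has no root in (3, 5).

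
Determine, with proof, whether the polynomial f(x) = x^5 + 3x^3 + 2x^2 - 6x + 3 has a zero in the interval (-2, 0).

Such a root exists.

f(-2) = -33 and f(0) = 3, which have opposite signs.
As a polynomial, f is continuous on every closed interval.
By the Intermediate Value Theorem, f takes the value 0 somewhere in the open interval.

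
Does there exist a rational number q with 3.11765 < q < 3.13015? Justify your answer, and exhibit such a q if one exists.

q = 25/8

Multiplying by 8: 8·3.11765 = 24.94120 and 8·3.13015 = 25.04120, so the integer 25 lies strictly between them.
Dividing back, 3.11765 < 25/8 < 3.13015, and 25/8 is rational.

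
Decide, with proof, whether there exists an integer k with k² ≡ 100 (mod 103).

k = 10

Take k = 10. Then 10² = 100, and since 0 ≤ 100 < 103 this is already reduced: 10² ≡ 100 (mod 103).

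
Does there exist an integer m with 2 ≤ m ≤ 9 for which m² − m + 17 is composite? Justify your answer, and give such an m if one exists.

The values for m = 2, 3, …, 9 are 19, 23, 29, 37, 47, 59, 73, 89, and each of these is prime.
So no value in the range makes the expression composite.

No, no such integer m in that range exists.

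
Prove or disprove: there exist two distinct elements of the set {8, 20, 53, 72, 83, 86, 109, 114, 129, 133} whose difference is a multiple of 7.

Yes: 20 and 83.

Both 20 and 83 leave remainder 6 on division by 7; their difference 63 = 9·7 is a multiple of 7.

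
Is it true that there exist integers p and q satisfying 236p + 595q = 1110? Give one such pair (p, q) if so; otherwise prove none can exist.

Since gcd(236, 595) = 1, every integer is an integer combination of 236 and 595.
Euclidean algorithm: 595 = 2·236 + 123, 236 = 1·123 + 113, 123 = 1·113 + 10, 113 = 11·10 + 3, 10 = 3·3 + 1, 3 = 3·1 + 0.
Back-substituting, 1 = 10 − 3·3 = 10 − 3·(113 − 11·10) = −3·113 + 34·10 = −3·113 + 34·(123 − 1·113) = 34·123 − 37·113 = 34·123 − 37·(236 − 1·123) = −37·236 + 71·123 = −37·236 + 71·(595 − 2·236) = 71·595 − 179·236; that is, 236·(-179) + 595·71 = 1.
Multiplying through by 1110: p = (-179)·1110 = -198690, q = 71·1110 = 78810 is a solution.
Adding 334·595 to p and subtracting 334·236 from q gives the tidier solution (40, -14).
Indeed 236·40 + 595·(-14) = 9440 − 8330 = 1110.

p = 40, q = -14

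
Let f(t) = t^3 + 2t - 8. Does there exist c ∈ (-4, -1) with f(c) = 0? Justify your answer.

No such root exists.

f(-4) = -80 and f(-1) = -11, both negative.
f'(t) = 3t^2 + 2 has discriminant 0² − 4·3·2 = -24 < 0, so f' has no real roots and is positive for every real t.
So f is strictly increasing; between -4 and -1 its values lie between f(-4) = -80 and f(-1) = -11, all negative. Therefore f has no root in (-4, -1).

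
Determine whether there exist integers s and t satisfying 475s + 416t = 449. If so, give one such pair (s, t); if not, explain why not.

475 and 416 are coprime, so 475s + 416t ranges over all of ℤ.
Euclidean algorithm: 475 = 1·416 + 59, 416 = 7·59 + 3, 59 = 19·3 + 2, 3 = 1·2 + 1, 2 = 2·1 + 0.
Back-substituting, 1 = 3 − 1·2 = 3 − (59 − 19·3) = −59 + 20·3 = −59 + 20·(416 − 7·59) = 20·416 − 141·59 = 20·416 − 141·(475 − 1·416) = −141·475 + 161·416; that is, 475·(-141) + 416·161 = 1.
Times 449: 475·(-63309) + 416·72289 = 449, so (-63309, 72289) solves it.
The general solution is s = -63309 + 416k, t = 72289 − 475k; taking k = 153 gives the smaller pair s = 339, t = -386.
Indeed 475·339 + 416·(-386) = 161025 − 160576 = 449.

s = 339, t = -386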